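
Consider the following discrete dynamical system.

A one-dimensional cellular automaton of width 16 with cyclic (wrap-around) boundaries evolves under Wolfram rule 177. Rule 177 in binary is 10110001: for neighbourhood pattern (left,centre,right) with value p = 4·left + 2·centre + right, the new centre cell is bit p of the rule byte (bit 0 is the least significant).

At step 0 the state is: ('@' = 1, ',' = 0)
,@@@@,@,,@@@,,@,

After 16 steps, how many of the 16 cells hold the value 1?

k=0  ,@@@@,@,,@@@,,@,
k=1  ,,@@,@,@,,@,@,,@
k=2  @,,,@,@,@,,@,@,,
k=3  ,@@,,@,@,@,,@,@,
k=4  ,,,@,,@,@,@,,@,@
k=5  @@,,@,,@,@,@,,@,
k=6  ,,@,,@,,@,@,@,,@
k=7  @,,@,,@,,@,@,@,,
k=8  ,@,,@,,@,,@,@,@,
k=9  ,,@,,@,,@,,@,@,@
k=10  @,,@,,@,,@,,@,@,
k=11  ,@,,@,,@,,@,,@,@
k=12  @,@,,@,,@,,@,,@,
k=13  ,@,@,,@,,@,,@,,@
k=14  @,@,@,,@,,@,,@,,
k=15  ,@,@,@,,@,,@,,@,
k=16  ,,@,@,@,,@,,@,,@

6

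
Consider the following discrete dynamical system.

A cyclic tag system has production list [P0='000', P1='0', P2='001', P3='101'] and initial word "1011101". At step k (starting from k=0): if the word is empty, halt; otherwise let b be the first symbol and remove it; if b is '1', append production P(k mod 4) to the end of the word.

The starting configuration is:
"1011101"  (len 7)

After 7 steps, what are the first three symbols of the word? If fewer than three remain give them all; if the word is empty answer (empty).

step 0: "1011101"  (len 7)
step 1: "011101000"  (len 9)
step 2: "11101000"  (len 8)
step 3: "1101000001"  (len 10)
step 4: "101000001101"  (len 12)
step 5: "01000001101000"  (len 14)
step 6: "1000001101000"  (len 13)
step 7: "000001101000001"  (len 15)

000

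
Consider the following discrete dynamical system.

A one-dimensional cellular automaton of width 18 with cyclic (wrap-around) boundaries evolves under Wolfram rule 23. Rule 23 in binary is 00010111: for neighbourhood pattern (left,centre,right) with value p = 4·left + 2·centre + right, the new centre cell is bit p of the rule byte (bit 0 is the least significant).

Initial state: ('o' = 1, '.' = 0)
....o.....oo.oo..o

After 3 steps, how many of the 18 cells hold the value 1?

13

k=0  ....o.....oo.oo..o
k=1  oooooooooo.....ooo
k=2  ..........ooooo...
k=3  oooooooooo.....ooo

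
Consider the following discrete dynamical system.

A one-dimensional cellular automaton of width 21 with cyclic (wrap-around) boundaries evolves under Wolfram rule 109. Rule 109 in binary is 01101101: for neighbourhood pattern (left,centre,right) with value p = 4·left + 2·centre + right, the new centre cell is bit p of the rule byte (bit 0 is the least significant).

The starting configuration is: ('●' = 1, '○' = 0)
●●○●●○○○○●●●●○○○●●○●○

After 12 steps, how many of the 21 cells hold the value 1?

2

0) ●●○●●○○○○●●●●○○○●●○●○
1) ●●●●●○●●○●○○●○●○●●●●●
2) ○○○○●●●●●●○○●●●●●○○○○
3) ●●●○●○○○○●○○●○○○●○●●●
4) ○○●●●○●●○●○○●○●○●●●○○
5) ●○●○●●●●●●○○●●●●●○●○●
6) ●●●●●○○○○●○○●○○○●●●●●
7) ○○○○●○●●○●○○●○●○●○○○○
8) ●●●○●●●●●●○○●●●●●○●●●
9) ○○●●●○○○○●○○●○○○●●●○○
10) ●○●○●○●●○●○○●○●○●○●○●
11) ●●●●●●●●●●○○●●●●●●●●●
12) ○○○○○○○○○●○○●○○○○○○○○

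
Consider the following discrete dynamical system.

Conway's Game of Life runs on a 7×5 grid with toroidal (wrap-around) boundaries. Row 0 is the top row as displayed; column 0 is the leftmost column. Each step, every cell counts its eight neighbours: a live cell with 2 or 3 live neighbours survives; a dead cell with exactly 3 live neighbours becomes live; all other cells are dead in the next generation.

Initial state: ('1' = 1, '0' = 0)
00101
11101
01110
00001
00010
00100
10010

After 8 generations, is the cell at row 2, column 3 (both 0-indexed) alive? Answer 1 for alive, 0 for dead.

0

0) 00101
11101
01110
00001
00010
00100
10010
1) 00100
00001
00000
00001
00010
00111
01111
2) 11101
00000
00000
00000
00100
11000
11001
3) 00111
11000
00000
00000
01000
00101
00010
4) 11111
11111
00000
00000
00000
00110
00000
5) 00000
00000
11111
00000
00000
00000
10000
6) 00000
11111
11111
11111
00000
00000
00000
7) 11111
00000
00000
00000
11111
00000
00000
8) 11111
11111
00000
11111
11111
11111
11111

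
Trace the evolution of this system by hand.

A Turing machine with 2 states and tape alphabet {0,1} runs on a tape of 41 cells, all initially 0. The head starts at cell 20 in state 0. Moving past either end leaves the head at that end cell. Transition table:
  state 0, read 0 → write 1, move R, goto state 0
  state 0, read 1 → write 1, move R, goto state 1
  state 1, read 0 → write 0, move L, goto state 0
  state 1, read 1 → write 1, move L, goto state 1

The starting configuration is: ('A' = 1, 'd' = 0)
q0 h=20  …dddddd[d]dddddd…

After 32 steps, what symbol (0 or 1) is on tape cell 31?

[0] q0 h=20  …dddddd[d]dddddd…
[1] q0 h=21  …dddddA[d]dddddd…
[2] q0 h=22  …ddddAA[d]dddddd…
[3] q0 h=23  …dddAAA[d]dddddd…
[4] q0 h=24  …ddAAAA[d]dddddd…
[5] q0 h=25  …dAAAAA[d]dddddd…
[6] q0 h=26  …AAAAAA[d]dddddd…
[7] q0 h=27  …AAAAAA[d]dddddd…
[8] q0 h=28  …AAAAAA[d]dddddd…
[9] q0 h=29  …AAAAAA[d]dddddd…
[10] q0 h=30  …AAAAAA[d]dddddd…
[11] q0 h=31  …AAAAAA[d]dddddd…
[12] q0 h=32  …AAAAAA[d]dddddd…
[13] q0 h=33  …AAAAAA[d]dddddd…
[14] q0 h=34  …AAAAAA[d]dddddd|
[15] q0 h=35  …AAAAAA[d]ddddd|
[16] q0 h=36  …AAAAAA[d]dddd|
[17] q0 h=37  …AAAAAA[d]ddd|
[18] q0 h=38  …AAAAAA[d]dd|
[19] q0 h=39  …AAAAAA[d]d|
[20] q0 h=40  …AAAAAA[d]|
[21] q0 h=40  …AAAAAA[A]|
[22] q1 h=40  …AAAAAA[A]|
[23] q1 h=39  …AAAAAA[A]A|
[24] q1 h=38  …AAAAAA[A]AA|
[25] q1 h=37  …AAAAAA[A]AAA|
[26] q1 h=36  …AAAAAA[A]AAAA|
[27] q1 h=35  …AAAAAA[A]AAAAA|
[28] q1 h=34  …AAAAAA[A]AAAAAA|
[29] q1 h=33  …AAAAAA[A]AAAAAA…
[30] q1 h=32  …AAAAAA[A]AAAAAA…
[31] q1 h=31  …AAAAAA[A]AAAAAA…
[32] q1 h=30  …AAAAAA[A]AAAAAA…

1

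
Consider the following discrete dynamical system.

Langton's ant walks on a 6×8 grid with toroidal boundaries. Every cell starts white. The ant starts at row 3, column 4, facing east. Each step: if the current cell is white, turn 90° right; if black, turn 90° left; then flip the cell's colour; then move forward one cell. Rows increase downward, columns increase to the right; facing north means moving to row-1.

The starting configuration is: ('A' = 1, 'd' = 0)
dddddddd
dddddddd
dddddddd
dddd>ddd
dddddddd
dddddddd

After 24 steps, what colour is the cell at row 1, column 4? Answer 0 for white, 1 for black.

1

0) dddddddd
dddddddd
dddddddd
dddd>ddd
dddddddd
dddddddd
1) dddddddd
dddddddd
dddddddd
ddddAddd
ddddvddd
dddddddd
2) dddddddd
dddddddd
dddddddd
ddddAddd
ddd<Addd
dddddddd
3) dddddddd
dddddddd
dddddddd
ddd^Addd
dddAAddd
dddddddd
4) dddddddd
dddddddd
dddddddd
dddA>ddd
dddAAddd
dddddddd
5) dddddddd
dddddddd
dddd^ddd
dddAdddd
dddAAddd
dddddddd
6) dddddddd
dddddddd
ddddA>dd
dddAdddd
dddAAddd
dddddddd
7) dddddddd
dddddddd
ddddAAdd
dddAdvdd
dddAAddd
dddddddd
8) dddddddd
dddddddd
ddddAAdd
dddA<Add
dddAAddd
dddddddd
9) dddddddd
dddddddd
dddd^Add
dddAAAdd
dddAAddd
dddddddd
10) dddddddd
dddddddd
ddd<dAdd
dddAAAdd
dddAAddd
dddddddd
11) dddddddd
ddd^dddd
dddAdAdd
dddAAAdd
dddAAddd
dddddddd
12) dddddddd
dddA>ddd
dddAdAdd
dddAAAdd
dddAAddd
dddddddd
13) dddddddd
dddAAddd
dddAvAdd
dddAAAdd
dddAAddd
dddddddd
14) dddddddd
dddAAddd
ddd<AAdd
dddAAAdd
dddAAddd
dddddddd
15) dddddddd
dddAAddd
ddddAAdd
dddvAAdd
dddAAddd
dddddddd
16) dddddddd
dddAAddd
ddddAAdd
dddd>Add
dddAAddd
dddddddd
17) dddddddd
dddAAddd
dddd^Add
dddddAdd
dddAAddd
dddddddd
18) dddddddd
dddAAddd
ddd<dAdd
dddddAdd
dddAAddd
dddddddd
19) dddddddd
ddd^Addd
dddAdAdd
dddddAdd
dddAAddd
dddddddd
20) dddddddd
dd<dAddd
dddAdAdd
dddddAdd
dddAAddd
dddddddd
21) dd^ddddd
ddAdAddd
dddAdAdd
dddddAdd
dddAAddd
dddddddd
22) ddA>dddd
ddAdAddd
dddAdAdd
dddddAdd
dddAAddd
dddddddd
23) ddAAdddd
ddAvAddd
dddAdAdd
dddddAdd
dddAAddd
dddddddd
24) ddAAdddd
dd<AAddd
dddAdAdd
dddddAdd
dddAAddd
dddddddd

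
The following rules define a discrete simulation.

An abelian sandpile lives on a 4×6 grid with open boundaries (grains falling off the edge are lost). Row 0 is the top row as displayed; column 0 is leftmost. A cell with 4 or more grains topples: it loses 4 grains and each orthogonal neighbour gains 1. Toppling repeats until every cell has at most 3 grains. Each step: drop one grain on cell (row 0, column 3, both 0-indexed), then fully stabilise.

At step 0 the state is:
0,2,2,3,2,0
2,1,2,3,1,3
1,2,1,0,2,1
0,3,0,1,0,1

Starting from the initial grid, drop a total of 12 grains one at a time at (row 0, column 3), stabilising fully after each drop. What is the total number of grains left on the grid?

38

t=0: 0,2,2,3,2,0
2,1,2,3,1,3
1,2,1,0,2,1
0,3,0,1,0,1
t=1: 0,2,3,1,3,0
2,1,3,0,2,3
1,2,1,1,2,1
0,3,0,1,0,1
t=2: 0,2,3,2,3,0
2,1,3,0,2,3
1,2,1,1,2,1
0,3,0,1,0,1
t=3: 0,2,3,3,3,0
2,1,3,0,2,3
1,2,1,1,2,1
0,3,0,1,0,1
t=4: 0,3,1,2,0,1
2,2,0,2,3,3
1,2,2,1,2,1
0,3,0,1,0,1
t=5: 0,3,1,3,0,1
2,2,0,2,3,3
1,2,2,1,2,1
0,3,0,1,0,1
t=6: 0,3,2,0,1,1
2,2,0,3,3,3
1,2,2,1,2,1
0,3,0,1,0,1
t=7: 0,3,2,1,1,1
2,2,0,3,3,3
1,2,2,1,2,1
0,3,0,1,0,1
t=8: 0,3,2,2,1,1
2,2,0,3,3,3
1,2,2,1,2,1
0,3,0,1,0,1
t=9: 0,3,2,3,1,1
2,2,0,3,3,3
1,2,2,1,2,1
0,3,0,1,0,1
t=10: 0,3,3,1,3,2
2,2,1,1,1,0
1,2,2,2,3,2
0,3,0,1,0,1
t=11: 0,3,3,2,3,2
2,2,1,1,1,0
1,2,2,2,3,2
0,3,0,1,0,1
t=12: 0,3,3,3,3,2
2,2,1,1,1,0
1,2,2,2,3,2
0,3,0,1,0,1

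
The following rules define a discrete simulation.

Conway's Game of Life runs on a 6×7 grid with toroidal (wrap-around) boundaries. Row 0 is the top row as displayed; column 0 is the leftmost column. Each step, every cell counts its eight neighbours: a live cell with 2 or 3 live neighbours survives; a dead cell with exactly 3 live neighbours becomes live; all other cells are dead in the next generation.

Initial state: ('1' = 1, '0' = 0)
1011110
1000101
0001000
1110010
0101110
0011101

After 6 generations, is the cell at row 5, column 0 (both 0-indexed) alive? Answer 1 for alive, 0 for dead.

0

step 0: 1011110
1000101
0001000
1110010
0101110
0011101
step 1: 1010000
1110001
0011110
1100011
0000000
1000001
step 2: 0010000
1000111
0001100
1111011
0100010
1100001
step 3: 0000000
0000111
0000000
1101011
0000110
1110001
step 4: 0100000
0000010
0000000
1000011
0001100
1100011
step 5: 0100010
0000000
0000010
0000111
0100100
1110111
step 6: 0110110
0000000
0000111
0000101
0110000
0011101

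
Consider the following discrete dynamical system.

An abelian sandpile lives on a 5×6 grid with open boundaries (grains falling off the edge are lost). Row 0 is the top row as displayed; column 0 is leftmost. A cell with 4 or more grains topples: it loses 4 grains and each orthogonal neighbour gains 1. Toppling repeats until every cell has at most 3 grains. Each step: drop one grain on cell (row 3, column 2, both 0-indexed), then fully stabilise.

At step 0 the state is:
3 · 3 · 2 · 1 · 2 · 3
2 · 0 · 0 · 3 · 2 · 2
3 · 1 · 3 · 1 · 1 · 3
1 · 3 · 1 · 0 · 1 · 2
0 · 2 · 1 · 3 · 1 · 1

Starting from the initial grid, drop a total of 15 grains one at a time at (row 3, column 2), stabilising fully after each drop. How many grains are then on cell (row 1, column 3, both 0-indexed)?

0

gen 0: 3 · 3 · 2 · 1 · 2 · 3
2 · 0 · 0 · 3 · 2 · 2
3 · 1 · 3 · 1 · 1 · 3
1 · 3 · 1 · 0 · 1 · 2
0 · 2 · 1 · 3 · 1 · 1
gen 1: 3 · 3 · 2 · 1 · 2 · 3
2 · 0 · 0 · 3 · 2 · 2
3 · 1 · 3 · 1 · 1 · 3
1 · 3 · 2 · 0 · 1 · 2
0 · 2 · 1 · 3 · 1 · 1
gen 2: 3 · 3 · 2 · 1 · 2 · 3
2 · 0 · 0 · 3 · 2 · 2
3 · 1 · 3 · 1 · 1 · 3
1 · 3 · 3 · 0 · 1 · 2
0 · 2 · 1 · 3 · 1 · 1
gen 3: 3 · 3 · 2 · 1 · 2 · 3
2 · 0 · 1 · 3 · 2 · 2
3 · 3 · 0 · 2 · 1 · 3
2 · 0 · 2 · 1 · 1 · 2
0 · 3 · 2 · 3 · 1 · 1
gen 4: 3 · 3 · 2 · 1 · 2 · 3
2 · 0 · 1 · 3 · 2 · 2
3 · 3 · 0 · 2 · 1 · 3
2 · 0 · 3 · 1 · 1 · 2
0 · 3 · 2 · 3 · 1 · 1
gen 5: 3 · 3 · 2 · 1 · 2 · 3
2 · 0 · 1 · 3 · 2 · 2
3 · 3 · 1 · 2 · 1 · 3
2 · 1 · 0 · 2 · 1 · 2
0 · 3 · 3 · 3 · 1 · 1
gen 6: 3 · 3 · 2 · 1 · 2 · 3
2 · 0 · 1 · 3 · 2 · 2
3 · 3 · 1 · 2 · 1 · 3
2 · 1 · 1 · 2 · 1 · 2
0 · 3 · 3 · 3 · 1 · 1
gen 7: 3 · 3 · 2 · 1 · 2 · 3
2 · 0 · 1 · 3 · 2 · 2
3 · 3 · 1 · 2 · 1 · 3
2 · 1 · 2 · 2 · 1 · 2
0 · 3 · 3 · 3 · 1 · 1
gen 8: 3 · 3 · 2 · 1 · 2 · 3
2 · 0 · 1 · 3 · 2 · 2
3 · 3 · 1 · 2 · 1 · 3
2 · 1 · 3 · 2 · 1 · 2
0 · 3 · 3 · 3 · 1 · 1
gen 9: 3 · 3 · 2 · 1 · 2 · 3
2 · 0 · 1 · 3 · 2 · 2
3 · 3 · 2 · 3 · 1 · 3
2 · 3 · 2 · 0 · 2 · 2
1 · 0 · 2 · 1 · 2 · 1
gen 10: 3 · 3 · 2 · 1 · 2 · 3
2 · 0 · 1 · 3 · 2 · 2
3 · 3 · 2 · 3 · 1 · 3
2 · 3 · 3 · 0 · 2 · 2
1 · 0 · 2 · 1 · 2 · 1
gen 11: 3 · 3 · 2 · 2 · 2 · 3
3 · 1 · 3 · 0 · 3 · 2
1 · 2 · 1 · 1 · 2 · 3
0 · 2 · 2 · 2 · 2 · 2
2 · 1 · 3 · 1 · 2 · 1
gen 12: 3 · 3 · 2 · 2 · 2 · 3
3 · 1 · 3 · 0 · 3 · 2
1 · 2 · 1 · 1 · 2 · 3
0 · 2 · 3 · 2 · 2 · 2
2 · 1 · 3 · 1 · 2 · 1
gen 13: 3 · 3 · 2 · 2 · 2 · 3
3 · 1 · 3 · 0 · 3 · 2
1 · 2 · 2 · 1 · 2 · 3
0 · 3 · 1 · 3 · 2 · 2
2 · 2 · 0 · 2 · 2 · 1
gen 14: 3 · 3 · 2 · 2 · 2 · 3
3 · 1 · 3 · 0 · 3 · 2
1 · 2 · 2 · 1 · 2 · 3
0 · 3 · 2 · 3 · 2 · 2
2 · 2 · 0 · 2 · 2 · 1
gen 15: 3 · 3 · 2 · 2 · 2 · 3
3 · 1 · 3 · 0 · 3 · 2
1 · 2 · 2 · 1 · 2 · 3
0 · 3 · 3 · 3 · 2 · 2
2 · 2 · 0 · 2 · 2 · 1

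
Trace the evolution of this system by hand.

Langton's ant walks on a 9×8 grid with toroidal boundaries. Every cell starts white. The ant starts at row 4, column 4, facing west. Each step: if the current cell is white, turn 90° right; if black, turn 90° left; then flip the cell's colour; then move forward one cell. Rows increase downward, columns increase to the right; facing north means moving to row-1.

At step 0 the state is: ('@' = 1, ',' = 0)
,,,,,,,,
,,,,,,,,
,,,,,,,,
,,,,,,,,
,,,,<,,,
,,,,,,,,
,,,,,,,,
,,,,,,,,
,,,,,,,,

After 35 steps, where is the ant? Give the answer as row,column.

gen 0: ,,,,,,,,
,,,,,,,,
,,,,,,,,
,,,,,,,,
,,,,<,,,
,,,,,,,,
,,,,,,,,
,,,,,,,,
,,,,,,,,
gen 1: ,,,,,,,,
,,,,,,,,
,,,,,,,,
,,,,^,,,
,,,,@,,,
,,,,,,,,
,,,,,,,,
,,,,,,,,
,,,,,,,,
gen 2: ,,,,,,,,
,,,,,,,,
,,,,,,,,
,,,,@>,,
,,,,@,,,
,,,,,,,,
,,,,,,,,
,,,,,,,,
,,,,,,,,
gen 3: ,,,,,,,,
,,,,,,,,
,,,,,,,,
,,,,@@,,
,,,,@v,,
,,,,,,,,
,,,,,,,,
,,,,,,,,
,,,,,,,,
gen 4: ,,,,,,,,
,,,,,,,,
,,,,,,,,
,,,,@@,,
,,,,<@,,
,,,,,,,,
,,,,,,,,
,,,,,,,,
,,,,,,,,
gen 5: ,,,,,,,,
,,,,,,,,
,,,,,,,,
,,,,@@,,
,,,,,@,,
,,,,v,,,
,,,,,,,,
,,,,,,,,
,,,,,,,,
gen 6: ,,,,,,,,
,,,,,,,,
,,,,,,,,
,,,,@@,,
,,,,,@,,
,,,<@,,,
,,,,,,,,
,,,,,,,,
,,,,,,,,
gen 7: ,,,,,,,,
,,,,,,,,
,,,,,,,,
,,,,@@,,
,,,^,@,,
,,,@@,,,
,,,,,,,,
,,,,,,,,
,,,,,,,,
gen 8: ,,,,,,,,
,,,,,,,,
,,,,,,,,
,,,,@@,,
,,,@>@,,
,,,@@,,,
,,,,,,,,
,,,,,,,,
,,,,,,,,
gen 9: ,,,,,,,,
,,,,,,,,
,,,,,,,,
,,,,@@,,
,,,@@@,,
,,,@v,,,
,,,,,,,,
,,,,,,,,
,,,,,,,,
gen 10: ,,,,,,,,
,,,,,,,,
,,,,,,,,
,,,,@@,,
,,,@@@,,
,,,@,>,,
,,,,,,,,
,,,,,,,,
,,,,,,,,
gen 11: ,,,,,,,,
,,,,,,,,
,,,,,,,,
,,,,@@,,
,,,@@@,,
,,,@,@,,
,,,,,v,,
,,,,,,,,
,,,,,,,,
gen 12: ,,,,,,,,
,,,,,,,,
,,,,,,,,
,,,,@@,,
,,,@@@,,
,,,@,@,,
,,,,<@,,
,,,,,,,,
,,,,,,,,
gen 13: ,,,,,,,,
,,,,,,,,
,,,,,,,,
,,,,@@,,
,,,@@@,,
,,,@^@,,
,,,,@@,,
,,,,,,,,
,,,,,,,,
gen 14: ,,,,,,,,
,,,,,,,,
,,,,,,,,
,,,,@@,,
,,,@@@,,
,,,@@>,,
,,,,@@,,
,,,,,,,,
,,,,,,,,
gen 15: ,,,,,,,,
,,,,,,,,
,,,,,,,,
,,,,@@,,
,,,@@^,,
,,,@@,,,
,,,,@@,,
,,,,,,,,
,,,,,,,,
gen 16: ,,,,,,,,
,,,,,,,,
,,,,,,,,
,,,,@@,,
,,,@<,,,
,,,@@,,,
,,,,@@,,
,,,,,,,,
,,,,,,,,
gen 17: ,,,,,,,,
,,,,,,,,
,,,,,,,,
,,,,@@,,
,,,@,,,,
,,,@v,,,
,,,,@@,,
,,,,,,,,
,,,,,,,,
gen 18: ,,,,,,,,
,,,,,,,,
,,,,,,,,
,,,,@@,,
,,,@,,,,
,,,@,>,,
,,,,@@,,
,,,,,,,,
,,,,,,,,
gen 19: ,,,,,,,,
,,,,,,,,
,,,,,,,,
,,,,@@,,
,,,@,,,,
,,,@,@,,
,,,,@v,,
,,,,,,,,
,,,,,,,,
gen 20: ,,,,,,,,
,,,,,,,,
,,,,,,,,
,,,,@@,,
,,,@,,,,
,,,@,@,,
,,,,@,>,
,,,,,,,,
,,,,,,,,
gen 21: ,,,,,,,,
,,,,,,,,
,,,,,,,,
,,,,@@,,
,,,@,,,,
,,,@,@,,
,,,,@,@,
,,,,,,v,
,,,,,,,,
gen 22: ,,,,,,,,
,,,,,,,,
,,,,,,,,
,,,,@@,,
,,,@,,,,
,,,@,@,,
,,,,@,@,
,,,,,<@,
,,,,,,,,
gen 23: ,,,,,,,,
,,,,,,,,
,,,,,,,,
,,,,@@,,
,,,@,,,,
,,,@,@,,
,,,,@^@,
,,,,,@@,
,,,,,,,,
gen 24: ,,,,,,,,
,,,,,,,,
,,,,,,,,
,,,,@@,,
,,,@,,,,
,,,@,@,,
,,,,@@>,
,,,,,@@,
,,,,,,,,
gen 25: ,,,,,,,,
,,,,,,,,
,,,,,,,,
,,,,@@,,
,,,@,,,,
,,,@,@^,
,,,,@@,,
,,,,,@@,
,,,,,,,,
gen 26: ,,,,,,,,
,,,,,,,,
,,,,,,,,
,,,,@@,,
,,,@,,,,
,,,@,@@>
,,,,@@,,
,,,,,@@,
,,,,,,,,
gen 27: ,,,,,,,,
,,,,,,,,
,,,,,,,,
,,,,@@,,
,,,@,,,,
,,,@,@@@
,,,,@@,v
,,,,,@@,
,,,,,,,,
gen 28: ,,,,,,,,
,,,,,,,,
,,,,,,,,
,,,,@@,,
,,,@,,,,
,,,@,@@@
,,,,@@<@
,,,,,@@,
,,,,,,,,
gen 29: ,,,,,,,,
,,,,,,,,
,,,,,,,,
,,,,@@,,
,,,@,,,,
,,,@,@^@
,,,,@@@@
,,,,,@@,
,,,,,,,,
gen 30: ,,,,,,,,
,,,,,,,,
,,,,,,,,
,,,,@@,,
,,,@,,,,
,,,@,<,@
,,,,@@@@
,,,,,@@,
,,,,,,,,
gen 31: ,,,,,,,,
,,,,,,,,
,,,,,,,,
,,,,@@,,
,,,@,,,,
,,,@,,,@
,,,,@v@@
,,,,,@@,
,,,,,,,,
gen 32: ,,,,,,,,
,,,,,,,,
,,,,,,,,
,,,,@@,,
,,,@,,,,
,,,@,,,@
,,,,@,>@
,,,,,@@,
,,,,,,,,
gen 33: ,,,,,,,,
,,,,,,,,
,,,,,,,,
,,,,@@,,
,,,@,,,,
,,,@,,^@
,,,,@,,@
,,,,,@@,
,,,,,,,,
gen 34: ,,,,,,,,
,,,,,,,,
,,,,,,,,
,,,,@@,,
,,,@,,,,
,,,@,,@>
,,,,@,,@
,,,,,@@,
,,,,,,,,
gen 35: ,,,,,,,,
,,,,,,,,
,,,,,,,,
,,,,@@,,
,,,@,,,^
,,,@,,@,
,,,,@,,@
,,,,,@@,
,,,,,,,,

4,7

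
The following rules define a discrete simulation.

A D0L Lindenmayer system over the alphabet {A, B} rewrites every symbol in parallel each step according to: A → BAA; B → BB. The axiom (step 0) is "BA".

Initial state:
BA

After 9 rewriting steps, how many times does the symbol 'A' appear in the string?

512

step 0: BA
step 1: BBBAA
step 2: BBBBBBBAABAA
step 3: BBBBBBBBBBBBBBBAABAABBBAABAA
step 4: BBBBBBBBBBBBBBBBBBBBBBBBBBBBBBBAABAABBBAABAABBBBBBBAABAABBBAABAA
step 5: BBBBBBBBBBBBBBBBBBBBBBBBBBBBBBBBBBBBBBBBBBBBBBBBBBBBBBBBBB…AABBBAABAABBBBBBBBBBBBBBBAABAABBBAABAABBBBBBBAABAABBBAABAA  (len 144)
step 6: BBBBBBBBBBBBBBBBBBBBBBBBBBBBBBBBBBBBBBBBBBBBBBBBBBBBBBBBBB…AABBBAABAABBBBBBBBBBBBBBBAABAABBBAABAABBBBBBBAABAABBBAABAA  (len 320)
step 7: BBBBBBBBBBBBBBBBBBBBBBBBBBBBBBBBBBBBBBBBBBBBBBBBBBBBBBBBBB…AABBBAABAABBBBBBBBBBBBBBBAABAABBBAABAABBBBBBBAABAABBBAABAA  (len 704)
step 8: BBBBBBBBBBBBBBBBBBBBBBBBBBBBBBBBBBBBBBBBBBBBBBBBBBBBBBBBBB…AABBBAABAABBBBBBBBBBBBBBBAABAABBBAABAABBBBBBBAABAABBBAABAA  (len 1536)
step 9: BBBBBBBBBBBBBBBBBBBBBBBBBBBBBBBBBBBBBBBBBBBBBBBBBBBBBBBBBB…AABBBAABAABBBBBBBBBBBBBBBAABAABBBAABAABBBBBBBAABAABBBAABAA  (len 3328)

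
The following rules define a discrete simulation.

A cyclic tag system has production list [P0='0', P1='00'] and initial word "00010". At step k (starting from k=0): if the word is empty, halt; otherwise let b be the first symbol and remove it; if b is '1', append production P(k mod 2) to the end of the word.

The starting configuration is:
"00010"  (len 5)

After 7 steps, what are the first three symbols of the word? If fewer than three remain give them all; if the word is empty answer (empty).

0) "00010"  (len 5)
1) "0010"  (len 4)
2) "010"  (len 3)
3) "10"  (len 2)
4) "000"  (len 3)
5) "00"  (len 2)
6) "0"  (len 1)
7) (halted — word empty)

(empty)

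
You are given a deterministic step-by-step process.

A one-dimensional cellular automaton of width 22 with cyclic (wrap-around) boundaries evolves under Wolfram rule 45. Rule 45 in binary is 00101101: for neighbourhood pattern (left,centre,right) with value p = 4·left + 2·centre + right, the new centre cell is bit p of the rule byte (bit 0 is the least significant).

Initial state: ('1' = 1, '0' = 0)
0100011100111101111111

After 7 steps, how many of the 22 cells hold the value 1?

[0] 0100011100111101111111
[1] 1101010000100011000000
[2] 1011110110101010011110
[3] 1110001101111110010001
[4] 0000101011000000010101
[5] 0110111110011111011111
[6] 1101100000010000110000
[7] 1011001111010110100110

13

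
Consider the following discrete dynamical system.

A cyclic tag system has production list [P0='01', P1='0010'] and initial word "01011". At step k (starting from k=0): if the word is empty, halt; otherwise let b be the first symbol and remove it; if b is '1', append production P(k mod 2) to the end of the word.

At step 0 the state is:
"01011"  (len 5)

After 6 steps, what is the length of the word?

step 0: "01011"  (len 5)
step 1: "1011"  (len 4)
step 2: "0110010"  (len 7)
step 3: "110010"  (len 6)
step 4: "100100010"  (len 9)
step 5: "0010001001"  (len 10)
step 6: "010001001"  (len 9)

9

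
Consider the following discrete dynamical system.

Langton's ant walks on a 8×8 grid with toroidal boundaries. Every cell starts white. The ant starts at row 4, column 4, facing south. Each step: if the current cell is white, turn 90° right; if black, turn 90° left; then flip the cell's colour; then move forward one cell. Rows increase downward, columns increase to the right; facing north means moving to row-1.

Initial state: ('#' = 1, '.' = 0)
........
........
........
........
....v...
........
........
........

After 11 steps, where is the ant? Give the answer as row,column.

3,6

0) ........
........
........
........
....v...
........
........
........
1) ........
........
........
........
...<#...
........
........
........
2) ........
........
........
...^....
...##...
........
........
........
3) ........
........
........
...#>...
...##...
........
........
........
4) ........
........
........
...##...
...#v...
........
........
........
5) ........
........
........
...##...
...#.>..
........
........
........
6) ........
........
........
...##...
...#.#..
.....v..
........
........
7) ........
........
........
...##...
...#.#..
....<#..
........
........
8) ........
........
........
...##...
...#^#..
....##..
........
........
9) ........
........
........
...##...
...##>..
....##..
........
........
10) ........
........
........
...##^..
...##...
....##..
........
........
11) ........
........
........
...###>.
...##...
....##..
........
........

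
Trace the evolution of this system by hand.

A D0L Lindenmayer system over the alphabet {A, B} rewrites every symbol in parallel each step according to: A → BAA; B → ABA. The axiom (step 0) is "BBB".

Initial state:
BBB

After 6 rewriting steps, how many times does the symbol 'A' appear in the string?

[0] BBB
[1] ABAABAABA
[2] BAAABABAABAAABABAABAAABABAA
[3] ABABAABAABAAABABAAABABAABAAABABAABAABAAABABAAABABAABAAABABAABAABAAABABAAABABAABAA
[4] BAAABABAAABABAABAAABABAABAAABABAABAABAAABABAAABABAABAABAAA…ABAAABABAABAABAAABABAAABABAABAABAAABABAAABABAABAAABABAABAA  (len 243)
[5] ABABAABAABAAABABAAABABAABAABAAABABAAABABAABAAABABAABAABAAA…ABAABAAABABAAABABAABAAABABAABAABAAABABAAABABAABAAABABAABAA  (len 729)
[6] BAAABABAAABABAABAAABABAABAAABABAABAABAAABABAAABABAABAABAAA…ABAABAAABABAAABABAABAAABABAABAABAAABABAAABABAABAAABABAABAA  (len 2187)

1458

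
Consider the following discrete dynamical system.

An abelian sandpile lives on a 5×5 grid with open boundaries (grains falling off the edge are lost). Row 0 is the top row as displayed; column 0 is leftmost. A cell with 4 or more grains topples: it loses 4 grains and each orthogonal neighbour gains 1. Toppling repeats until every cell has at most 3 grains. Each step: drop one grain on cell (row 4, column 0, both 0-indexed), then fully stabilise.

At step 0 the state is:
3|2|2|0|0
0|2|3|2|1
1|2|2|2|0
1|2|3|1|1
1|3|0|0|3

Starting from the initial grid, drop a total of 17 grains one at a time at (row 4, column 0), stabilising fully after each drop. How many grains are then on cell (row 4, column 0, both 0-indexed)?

1

gen 0: 3|2|2|0|0
0|2|3|2|1
1|2|2|2|0
1|2|3|1|1
1|3|0|0|3
gen 1: 3|2|2|0|0
0|2|3|2|1
1|2|2|2|0
1|2|3|1|1
2|3|0|0|3
gen 2: 3|2|2|0|0
0|2|3|2|1
1|2|2|2|0
1|2|3|1|1
3|3|0|0|3
gen 3: 3|2|2|0|0
0|2|3|2|1
1|2|2|2|0
2|3|3|1|1
1|0|1|0|3
gen 4: 3|2|2|0|0
0|2|3|2|1
1|2|2|2|0
2|3|3|1|1
2|0|1|0|3
gen 5: 3|2|2|0|0
0|2|3|2|1
1|2|2|2|0
2|3|3|1|1
3|0|1|0|3
gen 6: 3|2|2|0|0
0|2|3|2|1
1|2|2|2|0
3|3|3|1|1
0|1|1|0|3
gen 7: 3|2|2|0|0
0|2|3|2|1
1|2|2|2|0
3|3|3|1|1
1|1|1|0|3
gen 8: 3|2|2|0|0
0|2|3|2|1
1|2|2|2|0
3|3|3|1|1
2|1|1|0|3
gen 9: 3|2|2|0|0
0|2|3|2|1
1|2|2|2|0
3|3|3|1|1
3|1|1|0|3
gen 10: 3|2|2|0|0
0|2|3|2|1
2|3|3|2|0
1|1|0|2|1
1|3|2|0|3
gen 11: 3|2|2|0|0
0|2|3|2|1
2|3|3|2|0
1|1|0|2|1
2|3|2|0|3
gen 12: 3|2|2|0|0
0|2|3|2|1
2|3|3|2|0
1|1|0|2|1
3|3|2|0|3
gen 13: 3|2|2|0|0
0|2|3|2|1
2|3|3|2|0
2|2|0|2|1
1|0|3|0|3
gen 14: 3|2|2|0|0
0|2|3|2|1
2|3|3|2|0
2|2|0|2|1
2|0|3|0|3
gen 15: 3|2|2|0|0
0|2|3|2|1
2|3|3|2|0
2|2|0|2|1
3|0|3|0|3
gen 16: 3|2|2|0|0
0|2|3|2|1
2|3|3|2|0
3|2|0|2|1
0|1|3|0|3
gen 17: 3|2|2|0|0
0|2|3|2|1
2|3|3|2|0
3|2|0|2|1
1|1|3|0|3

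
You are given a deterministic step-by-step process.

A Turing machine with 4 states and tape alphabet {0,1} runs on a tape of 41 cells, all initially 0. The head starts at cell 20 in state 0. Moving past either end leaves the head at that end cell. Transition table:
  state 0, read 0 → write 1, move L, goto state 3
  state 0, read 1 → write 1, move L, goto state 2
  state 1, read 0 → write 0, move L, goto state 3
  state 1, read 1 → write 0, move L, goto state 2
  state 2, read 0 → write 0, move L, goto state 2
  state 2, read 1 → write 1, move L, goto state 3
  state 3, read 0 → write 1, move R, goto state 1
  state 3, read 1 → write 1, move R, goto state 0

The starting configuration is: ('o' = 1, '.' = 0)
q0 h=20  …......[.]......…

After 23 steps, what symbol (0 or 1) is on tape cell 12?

1

0) q0 h=20  …......[.]......…
1) q3 h=19  …......[.]o.....…
2) q1 h=20  ….....o[o]......…
3) q2 h=19  …......[o]......…
4) q3 h=18  …......[.]o.....…
5) q1 h=19  ….....o[o]......…
6) q2 h=18  …......[o]......…
7) q3 h=17  …......[.]o.....…
8) q1 h=18  ….....o[o]......…
9) q2 h=17  …......[o]......…
10) q3 h=16  …......[.]o.....…
11) q1 h=17  ….....o[o]......…
12) q2 h=16  …......[o]......…
13) q3 h=15  …......[.]o.....…
14) q1 h=16  ….....o[o]......…
15) q2 h=15  …......[o]......…
16) q3 h=14  …......[.]o.....…
17) q1 h=15  ….....o[o]......…
18) q2 h=14  …......[o]......…
19) q3 h=13  …......[.]o.....…
20) q1 h=14  ….....o[o]......…
21) q2 h=13  …......[o]......…
22) q3 h=12  …......[.]o.....…
23) q1 h=13  ….....o[o]......…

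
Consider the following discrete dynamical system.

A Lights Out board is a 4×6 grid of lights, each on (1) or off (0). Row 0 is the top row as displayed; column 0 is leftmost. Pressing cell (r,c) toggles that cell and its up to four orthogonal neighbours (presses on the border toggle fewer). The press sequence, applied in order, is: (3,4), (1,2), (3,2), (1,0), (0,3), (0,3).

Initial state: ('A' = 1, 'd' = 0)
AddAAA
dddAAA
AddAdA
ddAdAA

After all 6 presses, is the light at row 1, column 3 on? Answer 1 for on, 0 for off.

0

0) AddAAA
dddAAA
AddAdA
ddAdAA
1) AddAAA
dddAAA
AddAAA
ddAAdd
2) AdAAAA
dAAdAA
AdAAAA
ddAAdd
3) AdAAAA
dAAdAA
AddAAA
dAdddd
4) ddAAAA
AdAdAA
dddAAA
dAdddd
5) dddddA
AdAAAA
dddAAA
dAdddd
6) ddAAAA
AdAdAA
dddAAA
dAdddd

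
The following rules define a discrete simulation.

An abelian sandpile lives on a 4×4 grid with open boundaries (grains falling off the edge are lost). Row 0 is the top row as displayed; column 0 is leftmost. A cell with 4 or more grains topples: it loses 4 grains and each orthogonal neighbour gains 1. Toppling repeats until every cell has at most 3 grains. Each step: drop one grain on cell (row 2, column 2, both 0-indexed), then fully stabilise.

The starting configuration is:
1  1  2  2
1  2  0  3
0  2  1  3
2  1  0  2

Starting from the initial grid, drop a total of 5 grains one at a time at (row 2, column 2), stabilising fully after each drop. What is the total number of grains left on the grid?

[0] 1  1  2  2
1  2  0  3
0  2  1  3
2  1  0  2
[1] 1  1  2  2
1  2  0  3
0  2  2  3
2  1  0  2
[2] 1  1  2  2
1  2  0  3
0  2  3  3
2  1  0  2
[3] 1  1  2  3
1  2  2  0
0  3  1  1
2  1  1  3
[4] 1  1  2  3
1  2  2  0
0  3  2  1
2  1  1  3
[5] 1  1  2  3
1  2  2  0
0  3  3  1
2  1  1  3

26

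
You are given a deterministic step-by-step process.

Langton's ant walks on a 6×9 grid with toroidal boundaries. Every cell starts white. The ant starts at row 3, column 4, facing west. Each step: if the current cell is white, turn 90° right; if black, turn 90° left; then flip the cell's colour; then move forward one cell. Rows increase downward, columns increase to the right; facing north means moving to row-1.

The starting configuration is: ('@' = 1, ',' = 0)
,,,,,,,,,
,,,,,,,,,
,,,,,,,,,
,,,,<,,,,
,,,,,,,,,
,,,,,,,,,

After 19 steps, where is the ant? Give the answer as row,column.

5,5

[0] ,,,,,,,,,
,,,,,,,,,
,,,,,,,,,
,,,,<,,,,
,,,,,,,,,
,,,,,,,,,
[1] ,,,,,,,,,
,,,,,,,,,
,,,,^,,,,
,,,,@,,,,
,,,,,,,,,
,,,,,,,,,
[2] ,,,,,,,,,
,,,,,,,,,
,,,,@>,,,
,,,,@,,,,
,,,,,,,,,
,,,,,,,,,
[3] ,,,,,,,,,
,,,,,,,,,
,,,,@@,,,
,,,,@v,,,
,,,,,,,,,
,,,,,,,,,
[4] ,,,,,,,,,
,,,,,,,,,
,,,,@@,,,
,,,,<@,,,
,,,,,,,,,
,,,,,,,,,
[5] ,,,,,,,,,
,,,,,,,,,
,,,,@@,,,
,,,,,@,,,
,,,,v,,,,
,,,,,,,,,
[6] ,,,,,,,,,
,,,,,,,,,
,,,,@@,,,
,,,,,@,,,
,,,<@,,,,
,,,,,,,,,
[7] ,,,,,,,,,
,,,,,,,,,
,,,,@@,,,
,,,^,@,,,
,,,@@,,,,
,,,,,,,,,
[8] ,,,,,,,,,
,,,,,,,,,
,,,,@@,,,
,,,@>@,,,
,,,@@,,,,
,,,,,,,,,
[9] ,,,,,,,,,
,,,,,,,,,
,,,,@@,,,
,,,@@@,,,
,,,@v,,,,
,,,,,,,,,
[10] ,,,,,,,,,
,,,,,,,,,
,,,,@@,,,
,,,@@@,,,
,,,@,>,,,
,,,,,,,,,
[11] ,,,,,,,,,
,,,,,,,,,
,,,,@@,,,
,,,@@@,,,
,,,@,@,,,
,,,,,v,,,
[12] ,,,,,,,,,
,,,,,,,,,
,,,,@@,,,
,,,@@@,,,
,,,@,@,,,
,,,,<@,,,
[13] ,,,,,,,,,
,,,,,,,,,
,,,,@@,,,
,,,@@@,,,
,,,@^@,,,
,,,,@@,,,
[14] ,,,,,,,,,
,,,,,,,,,
,,,,@@,,,
,,,@@@,,,
,,,@@>,,,
,,,,@@,,,
[15] ,,,,,,,,,
,,,,,,,,,
,,,,@@,,,
,,,@@^,,,
,,,@@,,,,
,,,,@@,,,
[16] ,,,,,,,,,
,,,,,,,,,
,,,,@@,,,
,,,@<,,,,
,,,@@,,,,
,,,,@@,,,
[17] ,,,,,,,,,
,,,,,,,,,
,,,,@@,,,
,,,@,,,,,
,,,@v,,,,
,,,,@@,,,
[18] ,,,,,,,,,
,,,,,,,,,
,,,,@@,,,
,,,@,,,,,
,,,@,>,,,
,,,,@@,,,
[19] ,,,,,,,,,
,,,,,,,,,
,,,,@@,,,
,,,@,,,,,
,,,@,@,,,
,,,,@v,,,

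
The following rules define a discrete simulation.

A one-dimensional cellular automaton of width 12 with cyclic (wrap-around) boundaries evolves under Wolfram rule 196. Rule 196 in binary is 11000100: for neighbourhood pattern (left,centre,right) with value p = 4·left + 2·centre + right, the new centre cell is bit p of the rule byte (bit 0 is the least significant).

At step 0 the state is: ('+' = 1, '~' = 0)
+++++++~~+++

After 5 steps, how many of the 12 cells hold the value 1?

5

t=0: +++++++~~+++
t=1: +++++++~~~++
t=2: +++++++~~~~+
t=3: +++++++~~~~~
t=4: ~++++++~~~~~
t=5: ~~+++++~~~~~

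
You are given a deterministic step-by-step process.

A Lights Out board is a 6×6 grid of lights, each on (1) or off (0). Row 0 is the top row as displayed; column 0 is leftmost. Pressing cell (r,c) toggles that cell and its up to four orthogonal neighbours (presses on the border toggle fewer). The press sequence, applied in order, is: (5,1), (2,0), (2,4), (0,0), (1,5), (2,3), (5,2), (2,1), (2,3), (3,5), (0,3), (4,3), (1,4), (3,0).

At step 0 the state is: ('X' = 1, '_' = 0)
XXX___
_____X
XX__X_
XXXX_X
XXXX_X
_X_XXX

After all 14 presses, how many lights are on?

20

0) XXX___
_____X
XX__X_
XXXX_X
XXXX_X
_X_XXX
1) XXX___
_____X
XX__X_
XXXX_X
X_XX_X
X_XXXX
2) XXX___
X____X
____X_
_XXX_X
X_XX_X
X_XXXX
3) XXX___
X___XX
___X_X
_XXXXX
X_XX_X
X_XXXX
4) __X___
____XX
___X_X
_XXXXX
X_XX_X
X_XXXX
5) __X__X
______
___X__
_XXXXX
X_XX_X
X_XXXX
6) __X__X
___X__
__X_X_
_XX_XX
X_XX_X
X_XXXX
7) __X__X
___X__
__X_X_
_XX_XX
X__X_X
XX__XX
8) __X__X
_X_X__
XX__X_
__X_XX
X__X_X
XX__XX
9) __X__X
_X____
XXXX__
__XXXX
X__X_X
XX__XX
10) __X__X
_X____
XXXX_X
__XX__
X__X__
XX__XX
11) ___XXX
_X_X__
XXXX_X
__XX__
X__X__
XX__XX
12) ___XXX
_X_X__
XXXX_X
__X___
X_X_X_
XX_XXX
13) ___X_X
_X__XX
XXXXXX
__X___
X_X_X_
XX_XXX
14) ___X_X
_X__XX
_XXXXX
XXX___
__X_X_
XX_XXX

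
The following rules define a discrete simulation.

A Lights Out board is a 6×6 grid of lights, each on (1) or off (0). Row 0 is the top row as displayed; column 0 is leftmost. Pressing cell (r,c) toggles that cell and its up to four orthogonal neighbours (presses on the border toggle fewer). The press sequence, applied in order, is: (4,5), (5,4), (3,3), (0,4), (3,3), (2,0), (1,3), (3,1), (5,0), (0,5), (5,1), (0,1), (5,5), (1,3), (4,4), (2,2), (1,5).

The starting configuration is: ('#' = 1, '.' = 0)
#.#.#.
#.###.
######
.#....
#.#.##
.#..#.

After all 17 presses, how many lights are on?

16

0) #.#.#.
#.###.
######
.#....
#.#.##
.#..#.
1) #.#.#.
#.###.
######
.#...#
#.#...
.#..##
2) #.#.#.
#.###.
######
.#...#
#.#.#.
.#.#..
3) #.#.#.
#.###.
###.##
.#####
#.###.
.#.#..
4) #.##.#
#.##..
###.##
.#####
#.###.
.#.#..
5) #.##.#
#.##..
######
.#...#
#.#.#.
.#.#..
6) #.##.#
..##..
..####
##...#
#.#.#.
.#.#..
7) #.#..#
....#.
..#.##
##...#
#.#.#.
.#.#..
8) #.#..#
....#.
.##.##
..#..#
###.#.
.#.#..
9) #.#..#
....#.
.##.##
..#..#
.##.#.
#..#..
10) #.#.#.
....##
.##.##
..#..#
.##.#.
#..#..
11) #.#.#.
....##
.##.##
..#..#
..#.#.
.###..
12) .#..#.
.#..##
.##.##
..#..#
..#.#.
.###..
13) .#..#.
.#..##
.##.##
..#..#
..#.##
.#####
14) .#.##.
.###.#
.#####
..#..#
..#.##
.#####
15) .#.##.
.###.#
.#####
..#.##
..##..
.###.#
16) .#.##.
.#.#.#
....##
....##
..##..
.###.#
17) .#.###
.#.##.
....#.
....##
..##..
.###.#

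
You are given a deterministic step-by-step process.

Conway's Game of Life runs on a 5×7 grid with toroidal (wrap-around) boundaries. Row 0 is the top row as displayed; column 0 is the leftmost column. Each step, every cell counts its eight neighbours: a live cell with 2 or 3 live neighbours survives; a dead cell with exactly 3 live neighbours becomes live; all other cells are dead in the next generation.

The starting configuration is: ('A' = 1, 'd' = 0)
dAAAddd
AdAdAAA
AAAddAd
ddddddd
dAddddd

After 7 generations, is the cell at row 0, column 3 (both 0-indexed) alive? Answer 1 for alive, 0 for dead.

gen 0: dAAAddd
AdAdAAA
AAAddAd
ddddddd
dAddddd
gen 1: dddAAAA
ddddAAd
AdAAAAd
AdAdddd
dAddddd
gen 2: dddAddA
ddAdddd
ddAddAd
AdAdAdA
AAAAAAA
gen 3: ddddddA
ddAAddd
ddAddAA
ddddddd
ddddddd
gen 4: ddddddd
ddAAdAA
ddAAddd
ddddddd
ddddddd
gen 5: ddddddd
ddAAAdd
ddAAAdd
ddddddd
ddddddd
gen 6: dddAddd
ddAdAdd
ddAdAdd
dddAddd
ddddddd
gen 7: dddAddd
ddAdAdd
ddAdAdd
dddAddd
ddddddd

1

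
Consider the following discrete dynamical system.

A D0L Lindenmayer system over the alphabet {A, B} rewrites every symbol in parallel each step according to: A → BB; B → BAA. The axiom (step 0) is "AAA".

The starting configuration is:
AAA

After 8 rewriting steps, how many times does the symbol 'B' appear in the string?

2646

gen 0: AAA
gen 1: BBBBBB
gen 2: BAABAABAABAABAABAA
gen 3: BAABBBBBAABBBBBAABBBBBAABBBBBAABBBBBAABBBB
gen 4: BAABBBBBAABAABAABAABAABBBBBAABAABAABAABAABBBBBAABAABAABAABAABBBBBAABAABAABAABAABBBBBAABAABAABAABAABBBBBAABAABAABAA
gen 5: BAABBBBBAABAABAABAABAABBBBBAABBBBBAABBBBBAABBBBBAABBBBBAAB…BBBBBAABBBBBAABBBBBAABAABAABAABAABBBBBAABBBBBAABBBBBAABBBB  (len 282)
gen 6: BAABBBBBAABAABAABAABAABBBBBAABBBBBAABBBBBAABBBBBAABBBBBAAB…ABAABBBBBAABAABAABAABAABBBBBAABAABAABAABAABBBBBAABAABAABAA  (len 738)
gen 7: BAABBBBBAABAABAABAABAABBBBBAABBBBBAABBBBBAABBBBBAABBBBBAAB…BBBBBAABBBBBAABBBBBAABAABAABAABAABBBBBAABBBBBAABBBBBAABBBB  (len 1866)
gen 8: BAABBBBBAABAABAABAABAABBBBBAABBBBBAABBBBBAABBBBBAABBBBBAAB…ABAABBBBBAABAABAABAABAABBBBBAABAABAABAABAABBBBBAABAABAABAA  (len 4818)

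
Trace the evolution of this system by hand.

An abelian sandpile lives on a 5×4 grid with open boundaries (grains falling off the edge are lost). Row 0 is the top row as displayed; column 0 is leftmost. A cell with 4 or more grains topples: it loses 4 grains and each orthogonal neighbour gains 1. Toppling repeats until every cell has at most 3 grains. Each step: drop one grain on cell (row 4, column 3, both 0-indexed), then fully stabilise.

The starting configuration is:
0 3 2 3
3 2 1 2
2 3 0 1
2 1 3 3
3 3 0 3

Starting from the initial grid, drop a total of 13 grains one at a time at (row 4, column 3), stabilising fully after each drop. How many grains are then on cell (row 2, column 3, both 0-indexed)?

3

k=0  0 3 2 3
3 2 1 2
2 3 0 1
2 1 3 3
3 3 0 3
k=1  0 3 2 3
3 2 1 2
2 3 1 2
2 2 0 1
3 3 2 1
k=2  0 3 2 3
3 2 1 2
2 3 1 2
2 2 0 1
3 3 2 2
k=3  0 3 2 3
3 2 1 2
2 3 1 2
2 2 0 1
3 3 2 3
k=4  0 3 2 3
3 2 1 2
2 3 1 2
2 2 0 2
3 3 3 0
k=5  0 3 2 3
3 2 1 2
2 3 1 2
2 2 0 2
3 3 3 1
k=6  0 3 2 3
3 2 1 2
2 3 1 2
2 2 0 2
3 3 3 2
k=7  0 3 2 3
3 2 1 2
2 3 1 2
2 2 0 2
3 3 3 3
k=8  0 3 2 3
3 2 1 2
2 3 1 2
3 3 1 3
0 1 1 1
k=9  0 3 2 3
3 2 1 2
2 3 1 2
3 3 1 3
0 1 1 2
k=10  0 3 2 3
3 2 1 2
2 3 1 2
3 3 1 3
0 1 1 3
k=11  0 3 2 3
3 2 1 2
2 3 1 3
3 3 2 0
0 1 2 1
k=12  0 3 2 3
3 2 1 2
2 3 1 3
3 3 2 0
0 1 2 2
k=13  0 3 2 3
3 2 1 2
2 3 1 3
3 3 2 0
0 1 2 3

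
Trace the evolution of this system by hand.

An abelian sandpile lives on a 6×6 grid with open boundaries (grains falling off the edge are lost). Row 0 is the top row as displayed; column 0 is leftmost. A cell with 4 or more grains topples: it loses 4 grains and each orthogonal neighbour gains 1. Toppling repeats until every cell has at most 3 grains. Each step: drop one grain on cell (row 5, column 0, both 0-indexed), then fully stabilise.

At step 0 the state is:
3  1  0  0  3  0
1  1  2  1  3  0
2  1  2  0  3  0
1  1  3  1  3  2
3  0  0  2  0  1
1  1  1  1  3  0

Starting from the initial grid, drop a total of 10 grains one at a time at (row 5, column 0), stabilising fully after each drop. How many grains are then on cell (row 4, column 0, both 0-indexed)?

step 0: 3  1  0  0  3  0
1  1  2  1  3  0
2  1  2  0  3  0
1  1  3  1  3  2
3  0  0  2  0  1
1  1  1  1  3  0
step 1: 3  1  0  0  3  0
1  1  2  1  3  0
2  1  2  0  3  0
1  1  3  1  3  2
3  0  0  2  0  1
2  1  1  1  3  0
step 2: 3  1  0  0  3  0
1  1  2  1  3  0
2  1  2  0  3  0
1  1  3  1  3  2
3  0  0  2  0  1
3  1  1  1  3  0
step 3: 3  1  0  0  3  0
1  1  2  1  3  0
2  1  2  0  3  0
2  1  3  1  3  2
0  1  0  2  0  1
1  2  1  1  3  0
step 4: 3  1  0  0  3  0
1  1  2  1  3  0
2  1  2  0  3  0
2  1  3  1  3  2
0  1  0  2  0  1
2  2  1  1  3  0
step 5: 3  1  0  0  3  0
1  1  2  1  3  0
2  1  2  0  3  0
2  1  3  1  3  2
0  1  0  2  0  1
3  2  1  1  3  0
step 6: 3  1  0  0  3  0
1  1  2  1  3  0
2  1  2  0  3  0
2  1  3  1  3  2
1  1  0  2  0  1
0  3  1  1  3  0
step 7: 3  1  0  0  3  0
1  1  2  1  3  0
2  1  2  0  3  0
2  1  3  1  3  2
1  1  0  2  0  1
1  3  1  1  3  0
step 8: 3  1  0  0  3  0
1  1  2  1  3  0
2  1  2  0  3  0
2  1  3  1  3  2
1  1  0  2  0  1
2  3  1  1  3  0
step 9: 3  1  0  0  3  0
1  1  2  1  3  0
2  1  2  0  3  0
2  1  3  1  3  2
1  1  0  2  0  1
3  3  1  1  3  0
step 10: 3  1  0  0  3  0
1  1  2  1  3  0
2  1  2  0  3  0
2  1  3  1  3  2
2  2  0  2  0  1
1  0  2  1  3  0

2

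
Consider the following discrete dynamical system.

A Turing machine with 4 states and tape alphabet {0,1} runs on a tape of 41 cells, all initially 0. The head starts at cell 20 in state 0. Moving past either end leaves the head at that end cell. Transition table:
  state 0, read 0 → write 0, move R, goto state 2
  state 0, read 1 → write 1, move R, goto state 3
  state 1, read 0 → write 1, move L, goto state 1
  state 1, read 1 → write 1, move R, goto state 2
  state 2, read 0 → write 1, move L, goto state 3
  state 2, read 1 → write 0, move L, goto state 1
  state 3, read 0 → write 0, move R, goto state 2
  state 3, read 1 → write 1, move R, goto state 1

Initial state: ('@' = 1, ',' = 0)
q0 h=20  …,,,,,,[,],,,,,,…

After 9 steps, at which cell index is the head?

gen 0: q0 h=20  …,,,,,,[,],,,,,,…
gen 1: q2 h=21  …,,,,,,[,],,,,,,…
gen 2: q3 h=20  …,,,,,,[,]@,,,,,…
gen 3: q2 h=21  …,,,,,,[@],,,,,,…
gen 4: q1 h=20  …,,,,,,[,],,,,,,…
gen 5: q1 h=19  …,,,,,,[,]@,,,,,…
gen 6: q1 h=18  …,,,,,,[,]@@,,,,…
gen 7: q1 h=17  …,,,,,,[,]@@@,,,…
gen 8: q1 h=16  …,,,,,,[,]@@@@,,…
gen 9: q1 h=15  …,,,,,,[,]@@@@@,…

15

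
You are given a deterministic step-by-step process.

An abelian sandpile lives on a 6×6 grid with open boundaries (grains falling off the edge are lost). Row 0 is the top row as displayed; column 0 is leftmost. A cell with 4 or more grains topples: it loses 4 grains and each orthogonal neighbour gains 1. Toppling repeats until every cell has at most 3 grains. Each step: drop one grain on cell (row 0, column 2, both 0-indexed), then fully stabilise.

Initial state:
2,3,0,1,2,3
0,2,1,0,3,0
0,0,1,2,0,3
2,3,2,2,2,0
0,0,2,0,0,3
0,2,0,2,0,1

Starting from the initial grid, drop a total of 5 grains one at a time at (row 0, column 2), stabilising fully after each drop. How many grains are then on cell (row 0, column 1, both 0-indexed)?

step 0: 2,3,0,1,2,3
0,2,1,0,3,0
0,0,1,2,0,3
2,3,2,2,2,0
0,0,2,0,0,3
0,2,0,2,0,1
step 1: 2,3,1,1,2,3
0,2,1,0,3,0
0,0,1,2,0,3
2,3,2,2,2,0
0,0,2,0,0,3
0,2,0,2,0,1
step 2: 2,3,2,1,2,3
0,2,1,0,3,0
0,0,1,2,0,3
2,3,2,2,2,0
0,0,2,0,0,3
0,2,0,2,0,1
step 3: 2,3,3,1,2,3
0,2,1,0,3,0
0,0,1,2,0,3
2,3,2,2,2,0
0,0,2,0,0,3
0,2,0,2,0,1
step 4: 3,0,1,2,2,3
0,3,2,0,3,0
0,0,1,2,0,3
2,3,2,2,2,0
0,0,2,0,0,3
0,2,0,2,0,1
step 5: 3,0,2,2,2,3
0,3,2,0,3,0
0,0,1,2,0,3
2,3,2,2,2,0
0,0,2,0,0,3
0,2,0,2,0,1

0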